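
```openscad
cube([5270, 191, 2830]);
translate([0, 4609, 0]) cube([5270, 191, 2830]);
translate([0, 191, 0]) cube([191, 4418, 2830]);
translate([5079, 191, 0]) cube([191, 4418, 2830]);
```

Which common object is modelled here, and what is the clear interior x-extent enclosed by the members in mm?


A house (or room) frame. The interior width is 4888 mm.

Four 2830 mm walls enclosing a rectangle with no floor or roof — a room or house frame. Outside width is 5270 mm and wall thickness is 191 mm, so the interior width is 5270 − 2 × 191 = 4888 mm.


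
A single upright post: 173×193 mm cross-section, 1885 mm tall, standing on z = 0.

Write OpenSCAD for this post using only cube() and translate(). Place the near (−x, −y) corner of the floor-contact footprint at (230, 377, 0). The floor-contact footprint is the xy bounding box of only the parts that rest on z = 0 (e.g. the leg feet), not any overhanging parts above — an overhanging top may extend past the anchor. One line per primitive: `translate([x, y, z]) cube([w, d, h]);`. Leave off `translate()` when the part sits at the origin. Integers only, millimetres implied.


translate([230, 377, 0]) cube([173, 193, 1885]);


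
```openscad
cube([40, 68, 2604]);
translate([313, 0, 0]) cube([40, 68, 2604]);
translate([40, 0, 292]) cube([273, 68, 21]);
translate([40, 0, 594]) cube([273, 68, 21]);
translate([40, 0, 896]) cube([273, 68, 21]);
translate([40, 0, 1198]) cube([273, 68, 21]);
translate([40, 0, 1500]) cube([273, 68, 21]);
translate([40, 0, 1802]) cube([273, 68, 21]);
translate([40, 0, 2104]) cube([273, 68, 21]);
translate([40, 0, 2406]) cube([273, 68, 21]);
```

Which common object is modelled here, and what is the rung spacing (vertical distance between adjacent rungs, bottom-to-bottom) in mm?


A ladder. The rung spacing is 302 mm.

Two tall 40×68 posts with 8 short bars between them — a ladder. Adjacent rungs sit at z = 292 and z = 594, so the spacing is 594 − 292 = 302 mm.


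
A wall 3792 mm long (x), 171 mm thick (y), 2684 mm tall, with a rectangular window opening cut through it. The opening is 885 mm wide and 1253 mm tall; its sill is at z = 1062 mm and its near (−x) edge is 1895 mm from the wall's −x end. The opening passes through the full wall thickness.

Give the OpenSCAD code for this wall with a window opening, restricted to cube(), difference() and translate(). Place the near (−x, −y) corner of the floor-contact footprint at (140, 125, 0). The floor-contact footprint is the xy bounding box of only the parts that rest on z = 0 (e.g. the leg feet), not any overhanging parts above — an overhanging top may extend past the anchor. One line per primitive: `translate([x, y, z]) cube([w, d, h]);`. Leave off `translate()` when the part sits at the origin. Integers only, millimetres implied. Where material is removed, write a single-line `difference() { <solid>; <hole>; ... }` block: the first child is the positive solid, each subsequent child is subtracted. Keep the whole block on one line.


difference() { translate([140, 125, 0]) cube([3792, 171, 2684]); translate([2035, 125, 1062]) cube([885, 171, 1253]); }


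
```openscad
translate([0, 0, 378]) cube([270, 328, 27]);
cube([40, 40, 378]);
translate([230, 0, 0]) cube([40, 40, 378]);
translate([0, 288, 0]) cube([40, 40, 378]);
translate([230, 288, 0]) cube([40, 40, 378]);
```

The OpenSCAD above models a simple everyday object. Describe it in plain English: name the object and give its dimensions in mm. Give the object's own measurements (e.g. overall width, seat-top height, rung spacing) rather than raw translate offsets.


A four-legged stool. The seat is a 270×328×27 mm slab whose top surface is at z = 405 mm; four square legs, each 40×40 mm in cross-section, run from the floor (z = 0) to the underside of the seat, each flush with a corner of the seat.


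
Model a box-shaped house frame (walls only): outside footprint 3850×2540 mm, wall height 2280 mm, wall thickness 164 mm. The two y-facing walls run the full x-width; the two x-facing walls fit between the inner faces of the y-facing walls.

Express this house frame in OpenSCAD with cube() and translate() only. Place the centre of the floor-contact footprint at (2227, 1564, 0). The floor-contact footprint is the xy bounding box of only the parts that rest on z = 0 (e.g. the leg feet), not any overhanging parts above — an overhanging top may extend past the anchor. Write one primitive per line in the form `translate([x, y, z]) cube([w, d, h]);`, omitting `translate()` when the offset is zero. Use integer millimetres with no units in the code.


translate([302, 294, 0]) cube([3850, 164, 2280]);
translate([302, 2670, 0]) cube([3850, 164, 2280]);
translate([302, 458, 0]) cube([164, 2212, 2280]);
translate([3988, 458, 0]) cube([164, 2212, 2280]);


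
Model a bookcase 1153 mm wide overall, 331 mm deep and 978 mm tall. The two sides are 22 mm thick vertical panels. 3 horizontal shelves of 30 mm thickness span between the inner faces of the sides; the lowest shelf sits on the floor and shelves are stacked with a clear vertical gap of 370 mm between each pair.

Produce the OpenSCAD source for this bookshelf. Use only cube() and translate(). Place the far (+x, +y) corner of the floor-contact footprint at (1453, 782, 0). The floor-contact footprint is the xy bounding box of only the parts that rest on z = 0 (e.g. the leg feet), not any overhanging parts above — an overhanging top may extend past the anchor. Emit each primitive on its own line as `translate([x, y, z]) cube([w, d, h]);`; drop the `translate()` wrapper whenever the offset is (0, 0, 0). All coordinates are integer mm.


translate([300, 451, 0]) cube([22, 331, 978]);
translate([1431, 451, 0]) cube([22, 331, 978]);
translate([322, 451, 0]) cube([1109, 331, 30]);
translate([322, 451, 400]) cube([1109, 331, 30]);
translate([322, 451, 800]) cube([1109, 331, 30]);


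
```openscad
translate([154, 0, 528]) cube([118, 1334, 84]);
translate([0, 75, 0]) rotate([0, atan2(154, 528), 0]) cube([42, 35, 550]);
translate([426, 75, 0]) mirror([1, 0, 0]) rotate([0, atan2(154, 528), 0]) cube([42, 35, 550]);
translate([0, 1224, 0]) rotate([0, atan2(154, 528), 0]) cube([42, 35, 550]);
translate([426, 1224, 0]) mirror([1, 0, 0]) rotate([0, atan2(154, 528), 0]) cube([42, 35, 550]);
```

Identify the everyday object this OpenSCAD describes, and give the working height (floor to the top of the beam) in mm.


A sawhorse. The overall height is 612 mm.

A beam across two mirrored pairs of raked legs — a sawhorse. The beam's underside is at z = 528 (matching the legs' vertical rise in atan2(154, 528)) and the beam is 84 mm tall, so its top is at 528 + 84 = 612 mm. The raked legs top out at the beam's underside, so that is the highest point.


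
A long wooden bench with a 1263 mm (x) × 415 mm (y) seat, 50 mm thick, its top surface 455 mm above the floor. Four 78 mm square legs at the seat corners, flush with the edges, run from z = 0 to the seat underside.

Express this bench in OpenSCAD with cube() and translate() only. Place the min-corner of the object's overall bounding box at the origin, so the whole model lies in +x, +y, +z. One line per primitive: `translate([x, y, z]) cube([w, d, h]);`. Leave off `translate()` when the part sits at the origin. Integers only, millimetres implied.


translate([0, 0, 405]) cube([1263, 415, 50]);
cube([78, 78, 405]);
translate([0, 337, 0]) cube([78, 78, 405]);
translate([1185, 0, 0]) cube([78, 78, 405]);
translate([1185, 337, 0]) cube([78, 78, 405]);


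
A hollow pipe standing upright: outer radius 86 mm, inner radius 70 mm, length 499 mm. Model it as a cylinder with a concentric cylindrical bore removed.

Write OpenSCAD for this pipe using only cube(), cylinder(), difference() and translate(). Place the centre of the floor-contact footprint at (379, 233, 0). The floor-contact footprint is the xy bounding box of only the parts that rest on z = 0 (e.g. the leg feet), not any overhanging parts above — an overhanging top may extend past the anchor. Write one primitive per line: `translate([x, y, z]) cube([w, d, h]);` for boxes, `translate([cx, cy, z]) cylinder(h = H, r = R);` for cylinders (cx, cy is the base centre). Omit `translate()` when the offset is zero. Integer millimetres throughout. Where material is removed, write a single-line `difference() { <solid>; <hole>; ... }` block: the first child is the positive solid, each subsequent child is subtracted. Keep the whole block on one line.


difference() { translate([379, 233, 0]) cylinder(h = 499, r = 86); translate([379, 233, 0]) cylinder(h = 499, r = 70); }


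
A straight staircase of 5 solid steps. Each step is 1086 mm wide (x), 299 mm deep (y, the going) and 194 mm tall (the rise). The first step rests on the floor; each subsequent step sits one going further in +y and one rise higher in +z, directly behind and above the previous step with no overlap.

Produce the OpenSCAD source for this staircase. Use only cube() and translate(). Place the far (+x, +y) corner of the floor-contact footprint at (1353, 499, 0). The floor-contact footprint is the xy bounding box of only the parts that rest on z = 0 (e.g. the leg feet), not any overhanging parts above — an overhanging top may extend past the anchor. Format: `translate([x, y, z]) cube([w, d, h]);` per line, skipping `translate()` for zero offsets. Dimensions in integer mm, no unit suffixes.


translate([267, 200, 0]) cube([1086, 299, 194]);
translate([267, 499, 194]) cube([1086, 299, 194]);
translate([267, 798, 388]) cube([1086, 299, 194]);
translate([267, 1097, 582]) cube([1086, 299, 194]);
translate([267, 1396, 776]) cube([1086, 299, 194]);


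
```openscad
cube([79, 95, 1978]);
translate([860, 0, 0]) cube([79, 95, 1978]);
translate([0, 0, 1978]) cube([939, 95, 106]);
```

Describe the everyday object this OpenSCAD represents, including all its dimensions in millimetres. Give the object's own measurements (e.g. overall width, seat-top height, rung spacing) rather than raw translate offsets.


A door frame. The clear opening is 781 mm wide and 1978 mm high. Two 79 mm wide jambs, 95 mm deep, stand either side of the opening from the floor to the top of the opening. A 106 mm thick head sits across the top of both jambs, spanning the full outside width of the frame.


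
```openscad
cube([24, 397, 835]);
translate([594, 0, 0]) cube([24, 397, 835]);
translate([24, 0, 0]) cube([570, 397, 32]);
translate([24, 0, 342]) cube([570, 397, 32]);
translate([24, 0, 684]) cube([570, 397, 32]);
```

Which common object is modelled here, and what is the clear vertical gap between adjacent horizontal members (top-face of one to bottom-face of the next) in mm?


A bookshelf. The clear shelf gap is 310 mm.

Two tall side panels with 3 horizontal boards between them — a bookshelf. The first two shelf undersides are at z = 0 and z = 342; with shelf thickness 32, the clear gap is 342 − 0 − 32 = 310 mm.


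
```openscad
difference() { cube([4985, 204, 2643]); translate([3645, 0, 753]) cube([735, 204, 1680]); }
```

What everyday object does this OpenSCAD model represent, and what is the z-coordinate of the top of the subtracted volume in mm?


A wall with a window opening. The window head height is 2433 mm.

A wall with a rectangular opening subtracted — a window. Sill at z = 753, opening 1680 mm tall, so the head is at 753 + 1680 = 2433 mm.


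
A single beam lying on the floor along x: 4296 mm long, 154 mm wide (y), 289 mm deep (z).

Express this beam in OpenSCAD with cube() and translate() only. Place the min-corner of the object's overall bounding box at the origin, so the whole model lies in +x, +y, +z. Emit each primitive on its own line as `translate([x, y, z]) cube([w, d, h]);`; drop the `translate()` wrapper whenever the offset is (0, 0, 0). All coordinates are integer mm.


cube([4296, 154, 289]);


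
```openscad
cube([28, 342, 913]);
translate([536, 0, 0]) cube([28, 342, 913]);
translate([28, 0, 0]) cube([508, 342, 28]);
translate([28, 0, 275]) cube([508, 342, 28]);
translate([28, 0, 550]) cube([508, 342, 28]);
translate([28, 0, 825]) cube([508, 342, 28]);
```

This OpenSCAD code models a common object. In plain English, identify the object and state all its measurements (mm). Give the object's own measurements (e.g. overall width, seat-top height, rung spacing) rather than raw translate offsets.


An open bookshelf. Two side panels, each 28 mm thick, 342 mm deep and 913 mm tall, stand 564 mm apart (outside-to-outside). Between them sit 4 shelves, each 28 mm thick and 342 mm deep, spanning the full gap between the sides. The bottom shelf rests on the floor (its underside at z = 0) and the clear gap between one shelf's top and the next shelf's underside is 247 mm.


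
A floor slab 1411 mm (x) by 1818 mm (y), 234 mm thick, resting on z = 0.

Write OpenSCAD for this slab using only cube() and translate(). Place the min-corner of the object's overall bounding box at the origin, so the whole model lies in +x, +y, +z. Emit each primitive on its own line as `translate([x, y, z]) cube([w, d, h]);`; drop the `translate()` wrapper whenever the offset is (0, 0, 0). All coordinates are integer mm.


cube([1411, 1818, 234]);


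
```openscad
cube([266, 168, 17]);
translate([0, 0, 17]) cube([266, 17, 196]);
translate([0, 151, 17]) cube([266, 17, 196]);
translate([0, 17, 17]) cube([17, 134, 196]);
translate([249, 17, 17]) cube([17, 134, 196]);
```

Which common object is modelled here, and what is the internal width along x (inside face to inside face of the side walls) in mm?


An open box. The internal width is 232 mm.

A 266×168 base slab with four walls standing on it — an open box. The base is 266 mm wide and the walls are 17 mm thick, so the internal width is 266 − 2 × 17 = 232 mm.


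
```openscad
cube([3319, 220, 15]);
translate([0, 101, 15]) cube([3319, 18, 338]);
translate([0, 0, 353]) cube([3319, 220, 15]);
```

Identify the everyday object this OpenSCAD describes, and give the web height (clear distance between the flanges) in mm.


An I-beam. The web height is 338 mm.

Two wide flanges with a thin centred web — an I-beam. Overall 368 mm minus two 15 mm flanges gives a web of 368 − 2·15 = 338 mm.


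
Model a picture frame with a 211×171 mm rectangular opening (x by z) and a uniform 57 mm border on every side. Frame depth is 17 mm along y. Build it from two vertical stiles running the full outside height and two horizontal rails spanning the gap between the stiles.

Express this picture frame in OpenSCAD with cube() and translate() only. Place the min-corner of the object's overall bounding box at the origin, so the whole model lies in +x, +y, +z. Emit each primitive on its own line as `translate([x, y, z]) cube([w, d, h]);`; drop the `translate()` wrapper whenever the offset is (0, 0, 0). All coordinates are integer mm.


cube([57, 17, 285]);
translate([268, 0, 0]) cube([57, 17, 285]);
translate([57, 0, 0]) cube([211, 17, 57]);
translate([57, 0, 228]) cube([211, 17, 57]);


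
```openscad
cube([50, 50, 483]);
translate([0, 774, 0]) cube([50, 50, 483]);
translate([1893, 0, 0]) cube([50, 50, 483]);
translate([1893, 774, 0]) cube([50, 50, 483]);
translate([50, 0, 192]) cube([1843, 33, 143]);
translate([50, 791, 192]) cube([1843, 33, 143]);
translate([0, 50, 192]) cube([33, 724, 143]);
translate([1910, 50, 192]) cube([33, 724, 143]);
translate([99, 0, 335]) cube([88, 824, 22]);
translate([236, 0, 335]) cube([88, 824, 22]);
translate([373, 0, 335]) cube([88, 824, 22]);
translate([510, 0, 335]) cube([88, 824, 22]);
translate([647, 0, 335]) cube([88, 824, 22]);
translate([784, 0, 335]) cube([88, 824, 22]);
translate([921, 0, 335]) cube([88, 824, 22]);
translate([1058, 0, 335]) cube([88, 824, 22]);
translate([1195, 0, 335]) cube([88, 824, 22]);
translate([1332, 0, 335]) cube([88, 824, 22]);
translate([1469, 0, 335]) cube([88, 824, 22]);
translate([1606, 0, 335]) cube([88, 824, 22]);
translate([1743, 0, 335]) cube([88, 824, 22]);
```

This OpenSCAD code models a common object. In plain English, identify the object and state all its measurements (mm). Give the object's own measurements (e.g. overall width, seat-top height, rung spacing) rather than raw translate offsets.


A bed frame 1943 mm long (x) by 824 mm wide (y). Four 50×50 mm corner posts, 483 mm tall, at the corners of the footprint. Four rails of 33 mm thickness and 143 mm height run between adjacent posts with their undersides at z = 192 mm, their outer faces flush with the outside of the frame (the two x-running rails run between the posts' inner faces; the two y-running rails run between the posts' inner faces). 13 slats, each 88 mm wide (x) and 22 mm thick, lie across the top of the two x-running rails, running the full 824 mm width of the frame in y; along x they sit between the end posts with a 49 mm gap after the −x posts and between neighbouring slats, leaving 62 mm before the +x posts.


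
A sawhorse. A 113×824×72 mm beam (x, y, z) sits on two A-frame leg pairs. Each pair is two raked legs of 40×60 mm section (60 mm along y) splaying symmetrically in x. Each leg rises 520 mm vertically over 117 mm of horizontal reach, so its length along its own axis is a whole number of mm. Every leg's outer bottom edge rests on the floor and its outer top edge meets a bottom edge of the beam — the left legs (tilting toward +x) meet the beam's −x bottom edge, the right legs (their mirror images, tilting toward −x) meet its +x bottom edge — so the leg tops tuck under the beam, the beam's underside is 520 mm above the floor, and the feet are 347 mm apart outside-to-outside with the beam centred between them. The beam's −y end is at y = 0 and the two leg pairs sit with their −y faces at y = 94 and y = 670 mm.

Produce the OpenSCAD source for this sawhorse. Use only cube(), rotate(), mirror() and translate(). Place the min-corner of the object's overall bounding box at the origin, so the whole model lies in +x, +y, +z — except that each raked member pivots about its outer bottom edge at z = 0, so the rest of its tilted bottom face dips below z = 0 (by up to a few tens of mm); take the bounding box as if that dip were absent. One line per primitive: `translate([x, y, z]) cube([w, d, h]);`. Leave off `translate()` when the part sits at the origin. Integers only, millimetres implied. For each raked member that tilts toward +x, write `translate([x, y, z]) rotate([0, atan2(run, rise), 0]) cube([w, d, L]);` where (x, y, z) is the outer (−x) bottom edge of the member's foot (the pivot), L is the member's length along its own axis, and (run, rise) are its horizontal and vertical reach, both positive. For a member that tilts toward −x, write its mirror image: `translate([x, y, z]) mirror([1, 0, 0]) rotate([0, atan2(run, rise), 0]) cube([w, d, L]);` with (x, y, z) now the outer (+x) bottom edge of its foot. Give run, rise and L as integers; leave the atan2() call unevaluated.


translate([117, 0, 520]) cube([113, 824, 72]);
translate([0, 94, 0]) rotate([0, atan2(117, 520), 0]) cube([40, 60, 533]);
translate([347, 94, 0]) mirror([1, 0, 0]) rotate([0, atan2(117, 520), 0]) cube([40, 60, 533]);
translate([0, 670, 0]) rotate([0, atan2(117, 520), 0]) cube([40, 60, 533]);
translate([347, 670, 0]) mirror([1, 0, 0]) rotate([0, atan2(117, 520), 0]) cube([40, 60, 533]);


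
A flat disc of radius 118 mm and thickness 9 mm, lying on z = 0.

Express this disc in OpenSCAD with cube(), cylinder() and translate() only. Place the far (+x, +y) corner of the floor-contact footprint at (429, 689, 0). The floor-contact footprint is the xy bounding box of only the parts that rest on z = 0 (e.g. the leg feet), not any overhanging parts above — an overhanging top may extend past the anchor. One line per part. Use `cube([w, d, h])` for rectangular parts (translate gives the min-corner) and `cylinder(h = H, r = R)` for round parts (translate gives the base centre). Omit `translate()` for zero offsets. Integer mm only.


translate([311, 571, 0]) cylinder(h = 9, r = 118);


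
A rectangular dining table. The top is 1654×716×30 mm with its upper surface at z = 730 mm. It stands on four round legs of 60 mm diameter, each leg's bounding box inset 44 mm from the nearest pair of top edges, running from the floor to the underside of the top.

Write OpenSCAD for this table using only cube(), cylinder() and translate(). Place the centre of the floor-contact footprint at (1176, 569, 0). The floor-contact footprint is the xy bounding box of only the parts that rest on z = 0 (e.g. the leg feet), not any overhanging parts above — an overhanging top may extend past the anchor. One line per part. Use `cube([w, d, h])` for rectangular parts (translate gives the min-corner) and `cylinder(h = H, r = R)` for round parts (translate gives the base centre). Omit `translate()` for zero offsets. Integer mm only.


translate([349, 211, 700]) cube([1654, 716, 30]);
translate([423, 285, 0]) cylinder(h = 700, r = 30);
translate([1929, 285, 0]) cylinder(h = 700, r = 30);
translate([423, 853, 0]) cylinder(h = 700, r = 30);
translate([1929, 853, 0]) cylinder(h = 700, r = 30);


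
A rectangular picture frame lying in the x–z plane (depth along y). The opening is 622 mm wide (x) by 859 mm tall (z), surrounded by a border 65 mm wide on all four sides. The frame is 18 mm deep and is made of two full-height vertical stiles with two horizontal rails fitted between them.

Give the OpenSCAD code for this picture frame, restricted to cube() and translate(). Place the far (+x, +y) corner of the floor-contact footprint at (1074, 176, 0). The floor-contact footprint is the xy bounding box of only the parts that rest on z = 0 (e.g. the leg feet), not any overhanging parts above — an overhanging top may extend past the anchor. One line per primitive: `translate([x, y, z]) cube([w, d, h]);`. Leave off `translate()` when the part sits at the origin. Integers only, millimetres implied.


translate([322, 158, 0]) cube([65, 18, 989]);
translate([1009, 158, 0]) cube([65, 18, 989]);
translate([387, 158, 0]) cube([622, 18, 65]);
translate([387, 158, 924]) cube([622, 18, 65]);


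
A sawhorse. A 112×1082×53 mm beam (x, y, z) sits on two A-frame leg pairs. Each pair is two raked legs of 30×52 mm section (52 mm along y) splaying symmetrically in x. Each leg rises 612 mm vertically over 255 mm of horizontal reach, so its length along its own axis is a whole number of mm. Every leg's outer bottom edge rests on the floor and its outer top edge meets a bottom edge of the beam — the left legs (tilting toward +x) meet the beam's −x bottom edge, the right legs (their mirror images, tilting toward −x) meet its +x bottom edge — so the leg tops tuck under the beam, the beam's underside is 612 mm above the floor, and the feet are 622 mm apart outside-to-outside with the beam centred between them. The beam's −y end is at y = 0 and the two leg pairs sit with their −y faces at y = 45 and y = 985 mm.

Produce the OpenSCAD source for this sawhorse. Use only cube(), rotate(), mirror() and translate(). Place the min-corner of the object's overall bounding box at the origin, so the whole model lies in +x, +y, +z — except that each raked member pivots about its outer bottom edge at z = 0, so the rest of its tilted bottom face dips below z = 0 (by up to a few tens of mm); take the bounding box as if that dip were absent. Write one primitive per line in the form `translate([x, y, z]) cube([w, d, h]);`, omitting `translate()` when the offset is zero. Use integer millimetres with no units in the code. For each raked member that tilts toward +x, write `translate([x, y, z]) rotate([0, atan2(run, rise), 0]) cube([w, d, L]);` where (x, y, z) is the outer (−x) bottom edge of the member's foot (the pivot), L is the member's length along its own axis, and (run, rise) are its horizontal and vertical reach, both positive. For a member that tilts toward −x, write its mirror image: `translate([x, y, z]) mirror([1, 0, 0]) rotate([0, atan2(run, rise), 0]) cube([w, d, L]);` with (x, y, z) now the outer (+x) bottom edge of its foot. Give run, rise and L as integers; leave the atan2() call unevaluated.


translate([255, 0, 612]) cube([112, 1082, 53]);
translate([0, 45, 0]) rotate([0, atan2(255, 612), 0]) cube([30, 52, 663]);
translate([622, 45, 0]) mirror([1, 0, 0]) rotate([0, atan2(255, 612), 0]) cube([30, 52, 663]);
translate([0, 985, 0]) rotate([0, atan2(255, 612), 0]) cube([30, 52, 663]);
translate([622, 985, 0]) mirror([1, 0, 0]) rotate([0, atan2(255, 612), 0]) cube([30, 52, 663]);


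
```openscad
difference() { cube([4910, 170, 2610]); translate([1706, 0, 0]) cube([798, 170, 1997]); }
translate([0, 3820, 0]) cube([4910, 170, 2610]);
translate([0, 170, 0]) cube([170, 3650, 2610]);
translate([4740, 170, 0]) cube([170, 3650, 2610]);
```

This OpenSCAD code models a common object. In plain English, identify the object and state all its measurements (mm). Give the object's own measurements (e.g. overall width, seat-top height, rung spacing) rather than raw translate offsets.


A single room: four walls, each 2610 mm tall and 170 mm thick, enclosing an outside footprint 4910×3990 mm (x × y), no floor or roof. The front and back walls (−y and +y sides) run the full x-width; the side walls fit between their inner faces. A door opening 798 mm wide and 1997 mm tall is cut through the front wall from the floor up, its −x edge 1706 mm from the wall's −x end.


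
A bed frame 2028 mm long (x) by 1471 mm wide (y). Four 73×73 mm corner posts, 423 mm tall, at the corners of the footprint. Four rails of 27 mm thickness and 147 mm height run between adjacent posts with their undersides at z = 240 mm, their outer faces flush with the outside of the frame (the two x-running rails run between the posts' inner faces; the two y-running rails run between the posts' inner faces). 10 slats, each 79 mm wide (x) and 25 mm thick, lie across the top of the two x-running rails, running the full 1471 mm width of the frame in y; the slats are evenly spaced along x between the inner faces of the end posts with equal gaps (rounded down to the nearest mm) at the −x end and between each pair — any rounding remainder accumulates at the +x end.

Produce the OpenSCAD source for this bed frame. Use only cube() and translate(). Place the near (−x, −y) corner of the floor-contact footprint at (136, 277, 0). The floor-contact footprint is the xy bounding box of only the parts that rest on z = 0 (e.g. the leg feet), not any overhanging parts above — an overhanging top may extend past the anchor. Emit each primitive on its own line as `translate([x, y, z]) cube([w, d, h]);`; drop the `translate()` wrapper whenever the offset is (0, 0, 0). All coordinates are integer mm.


translate([136, 277, 0]) cube([73, 73, 423]);
translate([136, 1675, 0]) cube([73, 73, 423]);
translate([2091, 277, 0]) cube([73, 73, 423]);
translate([2091, 1675, 0]) cube([73, 73, 423]);
translate([209, 277, 240]) cube([1882, 27, 147]);
translate([209, 1721, 240]) cube([1882, 27, 147]);
translate([136, 350, 240]) cube([27, 1325, 147]);
translate([2137, 350, 240]) cube([27, 1325, 147]);
translate([308, 277, 387]) cube([79, 1471, 25]);
translate([486, 277, 387]) cube([79, 1471, 25]);
translate([664, 277, 387]) cube([79, 1471, 25]);
translate([842, 277, 387]) cube([79, 1471, 25]);
translate([1020, 277, 387]) cube([79, 1471, 25]);
translate([1198, 277, 387]) cube([79, 1471, 25]);
translate([1376, 277, 387]) cube([79, 1471, 25]);
translate([1554, 277, 387]) cube([79, 1471, 25]);
translate([1732, 277, 387]) cube([79, 1471, 25]);
translate([1910, 277, 387]) cube([79, 1471, 25]);


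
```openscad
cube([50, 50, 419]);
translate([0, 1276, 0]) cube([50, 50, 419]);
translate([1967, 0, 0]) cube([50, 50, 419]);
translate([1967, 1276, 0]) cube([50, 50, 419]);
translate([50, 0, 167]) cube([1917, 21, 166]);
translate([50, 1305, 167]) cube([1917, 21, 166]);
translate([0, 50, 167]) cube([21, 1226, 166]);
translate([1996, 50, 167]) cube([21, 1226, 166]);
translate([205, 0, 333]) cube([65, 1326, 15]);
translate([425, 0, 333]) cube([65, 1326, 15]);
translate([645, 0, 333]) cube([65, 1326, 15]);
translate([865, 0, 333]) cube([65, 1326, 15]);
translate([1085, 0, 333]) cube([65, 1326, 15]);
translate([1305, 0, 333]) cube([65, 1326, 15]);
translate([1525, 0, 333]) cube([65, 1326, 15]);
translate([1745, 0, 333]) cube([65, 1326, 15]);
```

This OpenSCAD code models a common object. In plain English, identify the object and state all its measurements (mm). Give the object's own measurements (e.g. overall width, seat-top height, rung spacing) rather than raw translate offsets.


A bed frame 2017 mm long (x) by 1326 mm wide (y). Four 50×50 mm corner posts, 419 mm tall, at the corners of the footprint. Four rails of 21 mm thickness and 166 mm height run between adjacent posts with their undersides at z = 167 mm, their outer faces flush with the outside of the frame (the two x-running rails run between the posts' inner faces; the two y-running rails run between the posts' inner faces). 8 slats, each 65 mm wide (x) and 15 mm thick, lie across the top of the two x-running rails, running the full 1326 mm width of the frame in y; along x they sit between the end posts with a 155 mm gap after the −x posts and between neighbouring slats, leaving 157 mm before the +x posts.


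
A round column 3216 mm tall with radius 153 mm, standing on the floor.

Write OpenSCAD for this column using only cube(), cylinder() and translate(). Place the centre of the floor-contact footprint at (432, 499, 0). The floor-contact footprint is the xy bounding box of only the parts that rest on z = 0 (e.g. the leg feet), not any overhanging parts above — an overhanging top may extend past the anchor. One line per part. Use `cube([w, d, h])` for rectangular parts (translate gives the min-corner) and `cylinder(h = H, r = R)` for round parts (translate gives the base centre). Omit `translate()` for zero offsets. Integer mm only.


translate([432, 499, 0]) cylinder(h = 3216, r = 153);


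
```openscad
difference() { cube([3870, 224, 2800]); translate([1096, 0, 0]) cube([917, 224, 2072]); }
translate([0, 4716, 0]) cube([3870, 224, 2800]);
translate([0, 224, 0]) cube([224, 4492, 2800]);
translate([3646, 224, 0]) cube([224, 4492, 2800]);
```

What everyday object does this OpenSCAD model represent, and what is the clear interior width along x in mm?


A single room. The interior width is 3422 mm.

Four walls enclosing a rectangle with a door in the front wall — a room. Outside width 3870 minus two 224 mm walls gives 3422 mm.


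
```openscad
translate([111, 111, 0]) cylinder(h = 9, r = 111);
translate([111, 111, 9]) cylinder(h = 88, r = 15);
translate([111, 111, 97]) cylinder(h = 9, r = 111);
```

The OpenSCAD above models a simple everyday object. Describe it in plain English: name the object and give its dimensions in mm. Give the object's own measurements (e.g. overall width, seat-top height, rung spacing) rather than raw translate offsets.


A spool: two coaxial disc flanges of radius 111 mm and thickness 9 mm, joined by a core cylinder of radius 15 mm and height 88 mm. The lower flange rests on z = 0 and the three cylinders share a vertical axis.


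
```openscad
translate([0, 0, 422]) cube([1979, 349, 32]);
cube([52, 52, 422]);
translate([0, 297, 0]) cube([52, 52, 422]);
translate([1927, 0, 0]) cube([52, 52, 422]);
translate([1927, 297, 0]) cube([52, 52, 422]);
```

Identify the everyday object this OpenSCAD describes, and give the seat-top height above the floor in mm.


A bench. The seat-top height is 454 mm.

A long slab on four corner posts — a bench. The slab sits at z = 422 with thickness 32, so the top is 422 + 32 = 454 mm.


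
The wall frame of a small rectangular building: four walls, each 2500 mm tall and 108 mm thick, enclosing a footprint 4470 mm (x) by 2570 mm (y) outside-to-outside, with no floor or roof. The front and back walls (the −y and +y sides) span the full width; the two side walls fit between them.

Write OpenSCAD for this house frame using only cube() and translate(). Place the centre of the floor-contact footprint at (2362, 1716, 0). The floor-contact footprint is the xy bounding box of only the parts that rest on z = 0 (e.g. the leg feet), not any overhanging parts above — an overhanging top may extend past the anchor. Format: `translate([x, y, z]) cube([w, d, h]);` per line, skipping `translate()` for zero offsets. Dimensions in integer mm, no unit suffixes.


translate([127, 431, 0]) cube([4470, 108, 2500]);
translate([127, 2893, 0]) cube([4470, 108, 2500]);
translate([127, 539, 0]) cube([108, 2354, 2500]);
translate([4489, 539, 0]) cube([108, 2354, 2500]);


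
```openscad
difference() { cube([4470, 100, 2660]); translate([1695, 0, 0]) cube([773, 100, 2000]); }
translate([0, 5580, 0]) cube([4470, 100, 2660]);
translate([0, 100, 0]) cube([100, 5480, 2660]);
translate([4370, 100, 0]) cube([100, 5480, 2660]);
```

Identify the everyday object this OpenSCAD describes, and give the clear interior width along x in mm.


A single room. The interior width is 4270 mm.

Four walls enclosing a rectangle with a door in the front wall — a room. Outside width 4470 minus two 100 mm walls gives 4270 mm.


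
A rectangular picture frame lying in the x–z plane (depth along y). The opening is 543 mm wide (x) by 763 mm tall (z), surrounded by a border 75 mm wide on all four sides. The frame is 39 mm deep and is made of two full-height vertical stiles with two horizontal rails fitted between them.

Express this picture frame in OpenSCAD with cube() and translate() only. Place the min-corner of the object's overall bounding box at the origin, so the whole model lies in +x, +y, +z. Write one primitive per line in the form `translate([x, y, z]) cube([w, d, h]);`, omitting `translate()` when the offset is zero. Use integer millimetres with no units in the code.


cube([75, 39, 913]);
translate([618, 0, 0]) cube([75, 39, 913]);
translate([75, 0, 0]) cube([543, 39, 75]);
translate([75, 0, 838]) cube([543, 39, 75]);


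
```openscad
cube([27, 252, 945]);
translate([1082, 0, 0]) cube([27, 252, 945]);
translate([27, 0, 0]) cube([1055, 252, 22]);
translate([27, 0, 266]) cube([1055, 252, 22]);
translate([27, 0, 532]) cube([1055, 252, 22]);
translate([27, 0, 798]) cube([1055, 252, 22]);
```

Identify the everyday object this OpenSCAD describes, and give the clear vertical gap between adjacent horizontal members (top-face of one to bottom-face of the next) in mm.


A bookshelf. The clear shelf gap is 244 mm.

Two tall side panels with 4 horizontal boards between them — a bookshelf. The first two shelf undersides are at z = 0 and z = 266; with shelf thickness 22, the clear gap is 266 − 0 − 22 = 244 mm.


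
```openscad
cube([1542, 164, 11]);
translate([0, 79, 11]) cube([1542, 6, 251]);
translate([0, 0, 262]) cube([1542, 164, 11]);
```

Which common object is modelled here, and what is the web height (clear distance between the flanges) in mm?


An I-beam. The web height is 251 mm.

Two wide flanges with a thin centred web — an I-beam. Overall 273 mm minus two 11 mm flanges gives a web of 273 − 2·11 = 251 mm.


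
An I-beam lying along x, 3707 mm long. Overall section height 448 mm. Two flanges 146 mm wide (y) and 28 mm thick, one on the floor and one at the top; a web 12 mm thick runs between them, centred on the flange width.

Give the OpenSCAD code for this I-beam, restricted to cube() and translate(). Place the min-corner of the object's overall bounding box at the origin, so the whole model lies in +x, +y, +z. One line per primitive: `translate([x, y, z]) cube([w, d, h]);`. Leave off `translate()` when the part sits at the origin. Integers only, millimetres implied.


cube([3707, 146, 28]);
translate([0, 67, 28]) cube([3707, 12, 392]);
translate([0, 0, 420]) cube([3707, 146, 28]);


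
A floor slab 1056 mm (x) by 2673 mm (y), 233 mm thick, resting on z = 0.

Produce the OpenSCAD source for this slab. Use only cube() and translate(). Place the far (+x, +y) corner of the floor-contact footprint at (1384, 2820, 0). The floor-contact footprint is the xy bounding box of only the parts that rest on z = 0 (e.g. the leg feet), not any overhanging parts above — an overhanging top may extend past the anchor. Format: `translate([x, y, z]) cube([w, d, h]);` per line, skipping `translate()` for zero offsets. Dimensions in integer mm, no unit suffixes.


translate([328, 147, 0]) cube([1056, 2673, 233]);


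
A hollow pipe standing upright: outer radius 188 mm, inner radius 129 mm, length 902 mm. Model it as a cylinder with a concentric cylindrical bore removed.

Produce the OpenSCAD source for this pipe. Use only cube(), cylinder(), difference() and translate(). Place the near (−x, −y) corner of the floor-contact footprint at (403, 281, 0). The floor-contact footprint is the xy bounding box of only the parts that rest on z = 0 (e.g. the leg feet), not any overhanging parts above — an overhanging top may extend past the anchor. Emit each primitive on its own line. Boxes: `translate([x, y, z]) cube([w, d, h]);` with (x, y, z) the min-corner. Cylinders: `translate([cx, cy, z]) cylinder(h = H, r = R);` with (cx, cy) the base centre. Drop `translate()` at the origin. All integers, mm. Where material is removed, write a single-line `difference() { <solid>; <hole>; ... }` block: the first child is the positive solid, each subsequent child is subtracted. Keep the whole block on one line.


difference() { translate([591, 469, 0]) cylinder(h = 902, r = 188); translate([591, 469, 0]) cylinder(h = 902, r = 129); }


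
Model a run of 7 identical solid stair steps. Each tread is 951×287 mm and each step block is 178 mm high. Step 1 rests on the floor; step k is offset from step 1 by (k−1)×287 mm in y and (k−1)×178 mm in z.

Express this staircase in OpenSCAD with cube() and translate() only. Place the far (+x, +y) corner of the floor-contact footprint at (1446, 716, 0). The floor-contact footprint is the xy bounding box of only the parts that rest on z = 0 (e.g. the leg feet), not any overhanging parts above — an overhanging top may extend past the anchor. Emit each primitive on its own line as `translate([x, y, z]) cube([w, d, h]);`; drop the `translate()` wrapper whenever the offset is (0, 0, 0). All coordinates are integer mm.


translate([495, 429, 0]) cube([951, 287, 178]);
translate([495, 716, 178]) cube([951, 287, 178]);
translate([495, 1003, 356]) cube([951, 287, 178]);
translate([495, 1290, 534]) cube([951, 287, 178]);
translate([495, 1577, 712]) cube([951, 287, 178]);
translate([495, 1864, 890]) cube([951, 287, 178]);
translate([495, 2151, 1068]) cube([951, 287, 178]);


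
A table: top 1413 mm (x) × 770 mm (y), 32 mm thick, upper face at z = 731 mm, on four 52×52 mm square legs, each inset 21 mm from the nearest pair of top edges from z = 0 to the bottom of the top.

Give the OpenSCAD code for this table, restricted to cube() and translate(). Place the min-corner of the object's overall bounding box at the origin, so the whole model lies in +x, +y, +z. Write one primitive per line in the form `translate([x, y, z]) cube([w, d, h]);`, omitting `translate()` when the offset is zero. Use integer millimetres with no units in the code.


// leg_h = 731 - 32 = 699
translate([0, 0, 699]) cube([1413, 770, 32]);
translate([21, 21, 0]) cube([52, 52, 699]);
translate([1340, 21, 0]) cube([52, 52, 699]);
translate([21, 697, 0]) cube([52, 52, 699]);
translate([1340, 697, 0]) cube([52, 52, 699]);


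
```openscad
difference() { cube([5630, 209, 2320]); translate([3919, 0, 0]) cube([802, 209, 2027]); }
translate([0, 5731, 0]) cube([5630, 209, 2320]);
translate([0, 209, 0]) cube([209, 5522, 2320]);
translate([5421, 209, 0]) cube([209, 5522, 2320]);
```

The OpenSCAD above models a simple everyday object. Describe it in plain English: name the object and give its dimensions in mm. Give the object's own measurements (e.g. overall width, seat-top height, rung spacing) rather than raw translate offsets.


A single room: four walls, each 2320 mm tall and 209 mm thick, enclosing an outside footprint 5630×5940 mm (x × y), no floor or roof. The front and back walls (−y and +y sides) run the full x-width; the side walls fit between their inner faces. A door opening 802 mm wide and 2027 mm tall is cut through the front wall from the floor up, its −x edge 3919 mm from the wall's −x end.
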